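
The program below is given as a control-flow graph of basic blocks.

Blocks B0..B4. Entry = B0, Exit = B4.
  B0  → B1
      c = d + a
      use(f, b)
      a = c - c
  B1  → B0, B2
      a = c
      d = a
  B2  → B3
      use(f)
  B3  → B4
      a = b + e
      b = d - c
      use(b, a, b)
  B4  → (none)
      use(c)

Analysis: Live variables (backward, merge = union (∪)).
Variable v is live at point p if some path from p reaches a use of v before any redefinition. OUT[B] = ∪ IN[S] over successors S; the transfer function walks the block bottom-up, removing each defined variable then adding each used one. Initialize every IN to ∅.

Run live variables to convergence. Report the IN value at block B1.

Answer: {b, c, e, f}

Working:
Fixpoint table:
  B0:  IN={a, b, d, e, f}  OUT={b, c, e, f}
  B1:  IN={b, c, e, f}  OUT={a, b, c, d, e, f}
  B2:  IN={b, c, d, e, f}  OUT={b, c, d, e}
  B3:  IN={b, c, d, e}  OUT={c}
  B4:  IN={c}  OUT={}

Merge at B1: OUT[B1] = IN[B0] ⊔ IN[B2] = {a, b, c, d, e, f}
Applying B1's transfer function to that OUT value gives IN[B1] (row B1 above).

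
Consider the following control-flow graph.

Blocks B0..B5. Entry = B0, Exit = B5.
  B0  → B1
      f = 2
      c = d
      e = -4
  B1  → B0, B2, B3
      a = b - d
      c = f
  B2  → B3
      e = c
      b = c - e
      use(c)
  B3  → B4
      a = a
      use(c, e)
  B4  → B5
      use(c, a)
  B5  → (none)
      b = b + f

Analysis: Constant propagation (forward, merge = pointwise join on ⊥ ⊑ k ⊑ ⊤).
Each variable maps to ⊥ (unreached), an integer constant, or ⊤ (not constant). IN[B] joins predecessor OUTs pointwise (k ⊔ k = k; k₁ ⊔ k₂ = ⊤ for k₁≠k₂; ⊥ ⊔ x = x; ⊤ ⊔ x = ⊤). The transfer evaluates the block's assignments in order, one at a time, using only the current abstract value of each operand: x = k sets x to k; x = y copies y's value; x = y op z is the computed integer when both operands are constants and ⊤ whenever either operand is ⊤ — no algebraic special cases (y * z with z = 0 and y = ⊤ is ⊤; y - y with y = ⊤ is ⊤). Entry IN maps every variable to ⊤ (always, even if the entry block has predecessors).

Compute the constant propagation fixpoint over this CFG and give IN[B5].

Per-block solution:
  B0:  IN=(all ⊤)  OUT={e:-4, f:2; rest ⊤}
  B1:  IN={e:-4, f:2; rest ⊤}  OUT={c:2, e:-4, f:2; rest ⊤}
  B2:  IN={c:2, e:-4, f:2; rest ⊤}  OUT={b:0, c:2, e:2, f:2; rest ⊤}
  B3:  IN={c:2, f:2; rest ⊤}  OUT={c:2, f:2; rest ⊤}
  B4:  IN={c:2, f:2; rest ⊤}  OUT={c:2, f:2; rest ⊤}
  B5:  IN={c:2, f:2; rest ⊤}  OUT={c:2, f:2; rest ⊤}

Merge at B5: IN[B5] = OUT[B4] = {a: ⊤, b: ⊤, c: 2, d: ⊤, e: ⊤, f: 2}

Answer: {a: ⊤, b: ⊤, c: 2, d: ⊤, e: ⊤, f: 2}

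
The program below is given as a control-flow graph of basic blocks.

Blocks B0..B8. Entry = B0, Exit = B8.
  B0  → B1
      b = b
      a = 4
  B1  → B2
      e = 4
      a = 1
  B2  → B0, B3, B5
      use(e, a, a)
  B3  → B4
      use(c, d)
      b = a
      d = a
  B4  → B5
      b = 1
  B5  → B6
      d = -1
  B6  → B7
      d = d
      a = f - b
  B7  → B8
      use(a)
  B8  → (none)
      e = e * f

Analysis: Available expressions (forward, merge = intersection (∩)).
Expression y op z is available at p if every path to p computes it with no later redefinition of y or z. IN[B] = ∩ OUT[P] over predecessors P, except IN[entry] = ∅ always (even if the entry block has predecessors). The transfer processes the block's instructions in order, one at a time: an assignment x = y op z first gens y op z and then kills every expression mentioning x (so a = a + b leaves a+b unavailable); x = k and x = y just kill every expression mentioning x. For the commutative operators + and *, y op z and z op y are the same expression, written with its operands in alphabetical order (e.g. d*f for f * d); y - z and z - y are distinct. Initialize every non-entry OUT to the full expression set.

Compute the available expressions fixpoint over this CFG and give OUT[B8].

Answer: {f-b}

Derivation:
Fixpoint table:
  B0: | IN={} | OUT={}
  B1: | IN={} | OUT={}
  B2: | IN={} | OUT={}
  B3: | IN={} | OUT={}
  B4: | IN={} | OUT={}
  B5: | IN={} | OUT={}
  B6: | IN={} | OUT={f-b}
  B7: | IN={f-b} | OUT={f-b}
  B8: | IN={f-b} | OUT={f-b}

Merge at B8: IN[B8] = OUT[B7] = {f-b}
Applying B8's transfer function to that IN value gives OUT[B8] (row B8 above).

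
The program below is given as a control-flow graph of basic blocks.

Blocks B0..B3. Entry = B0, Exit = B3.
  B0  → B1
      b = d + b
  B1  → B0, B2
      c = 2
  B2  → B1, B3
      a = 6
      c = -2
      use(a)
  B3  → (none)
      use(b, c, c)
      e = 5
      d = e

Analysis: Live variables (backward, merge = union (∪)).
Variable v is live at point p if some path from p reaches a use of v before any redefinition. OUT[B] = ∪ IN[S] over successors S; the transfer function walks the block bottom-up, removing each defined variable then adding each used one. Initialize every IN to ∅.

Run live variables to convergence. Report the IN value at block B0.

Fixpoint table:
  B0:   IN={b, d}   OUT={b, d}
  B1:   IN={b, d}   OUT={b, d}
  B2:   IN={b, d}   OUT={b, c, d}
  B3:   IN={b, c}   OUT={}

Merge at B0: OUT[B0] = IN[B1] = {b, d}
Applying B0's transfer function to that OUT value gives IN[B0] (row B0 above).

Answer: {b, d}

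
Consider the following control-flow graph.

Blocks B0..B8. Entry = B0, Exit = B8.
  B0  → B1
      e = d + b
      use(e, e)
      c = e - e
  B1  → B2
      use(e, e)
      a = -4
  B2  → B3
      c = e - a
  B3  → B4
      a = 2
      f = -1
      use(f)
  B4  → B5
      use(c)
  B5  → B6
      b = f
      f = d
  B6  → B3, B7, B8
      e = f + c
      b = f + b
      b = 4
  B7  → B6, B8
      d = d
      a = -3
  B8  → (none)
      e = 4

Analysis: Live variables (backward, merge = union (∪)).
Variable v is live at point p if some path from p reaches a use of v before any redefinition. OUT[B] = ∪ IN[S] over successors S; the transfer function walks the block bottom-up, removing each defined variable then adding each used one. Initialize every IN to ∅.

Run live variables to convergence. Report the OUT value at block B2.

Answer: {c, d}

Working:
Converged values:
  B0:  IN={b, d}  OUT={d, e}
  B1:  IN={d, e}  OUT={a, d, e}
  B2:  IN={a, d, e}  OUT={c, d}
  B3:  IN={c, d}  OUT={c, d, f}
  B4:  IN={c, d, f}  OUT={c, d, f}
  B5:  IN={c, d, f}  OUT={b, c, d, f}
  B6:  IN={b, c, d, f}  OUT={b, c, d, f}
  B7:  IN={b, c, d, f}  OUT={b, c, d, f}
  B8:  IN={}  OUT={}

Merge at B2: OUT[B2] = IN[B3] = {c, d}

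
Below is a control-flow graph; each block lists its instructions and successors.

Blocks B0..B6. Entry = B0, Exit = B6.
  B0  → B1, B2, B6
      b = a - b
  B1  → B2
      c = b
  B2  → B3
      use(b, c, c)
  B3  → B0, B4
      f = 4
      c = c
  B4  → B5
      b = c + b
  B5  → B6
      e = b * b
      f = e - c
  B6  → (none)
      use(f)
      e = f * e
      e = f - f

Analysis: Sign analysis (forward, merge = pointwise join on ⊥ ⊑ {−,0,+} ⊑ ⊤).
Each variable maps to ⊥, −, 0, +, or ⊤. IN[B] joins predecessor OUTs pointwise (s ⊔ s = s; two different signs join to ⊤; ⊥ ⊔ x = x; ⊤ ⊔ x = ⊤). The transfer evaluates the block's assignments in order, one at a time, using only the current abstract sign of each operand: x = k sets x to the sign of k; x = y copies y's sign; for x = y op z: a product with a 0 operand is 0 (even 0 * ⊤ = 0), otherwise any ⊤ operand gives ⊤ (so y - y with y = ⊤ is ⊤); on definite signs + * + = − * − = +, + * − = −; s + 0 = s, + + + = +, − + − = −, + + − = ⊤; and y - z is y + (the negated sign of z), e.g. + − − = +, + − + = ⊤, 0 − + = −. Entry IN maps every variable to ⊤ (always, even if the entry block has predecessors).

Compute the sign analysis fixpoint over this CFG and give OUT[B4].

Fixpoint table:
  B0:   IN=(all ⊤)   OUT=(all ⊤)
  B1:   IN=(all ⊤)   OUT=(all ⊤)
  B2:   IN=(all ⊤)   OUT=(all ⊤)
  B3:   IN=(all ⊤)   OUT={f:+; rest ⊤}
  B4:   IN={f:+; rest ⊤}   OUT={f:+; rest ⊤}
  B5:   IN={f:+; rest ⊤}   OUT=(all ⊤)
  B6:   IN=(all ⊤)   OUT=(all ⊤)

Merge at B4: IN[B4] = OUT[B3] = {a: ⊤, b: ⊤, c: ⊤, d: ⊤, e: ⊤, f: +}
Applying B4's transfer function to that IN value gives OUT[B4] (row B4 above).

Answer: {a: ⊤, b: ⊤, c: ⊤, d: ⊤, e: ⊤, f: +}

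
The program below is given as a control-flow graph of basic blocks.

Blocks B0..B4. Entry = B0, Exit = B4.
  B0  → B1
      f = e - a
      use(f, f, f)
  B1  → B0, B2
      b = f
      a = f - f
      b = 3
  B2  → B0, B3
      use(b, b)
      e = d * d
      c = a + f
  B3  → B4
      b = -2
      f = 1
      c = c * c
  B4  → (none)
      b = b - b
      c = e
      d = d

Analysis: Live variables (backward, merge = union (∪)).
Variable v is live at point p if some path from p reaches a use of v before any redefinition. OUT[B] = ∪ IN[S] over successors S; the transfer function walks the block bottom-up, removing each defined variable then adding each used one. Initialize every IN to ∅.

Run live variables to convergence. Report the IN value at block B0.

Fixpoint table:
  B0: | IN={a, d, e} | OUT={d, e, f}
  B1: | IN={d, e, f} | OUT={a, b, d, e, f}
  B2: | IN={a, b, d, f} | OUT={a, c, d, e}
  B3: | IN={c, d, e} | OUT={b, d, e}
  B4: | IN={b, d, e} | OUT={}

Merge at B0: OUT[B0] = IN[B1] = {d, e, f}
Applying B0's transfer function to that OUT value gives IN[B0] (row B0 above).

Answer: {a, d, e}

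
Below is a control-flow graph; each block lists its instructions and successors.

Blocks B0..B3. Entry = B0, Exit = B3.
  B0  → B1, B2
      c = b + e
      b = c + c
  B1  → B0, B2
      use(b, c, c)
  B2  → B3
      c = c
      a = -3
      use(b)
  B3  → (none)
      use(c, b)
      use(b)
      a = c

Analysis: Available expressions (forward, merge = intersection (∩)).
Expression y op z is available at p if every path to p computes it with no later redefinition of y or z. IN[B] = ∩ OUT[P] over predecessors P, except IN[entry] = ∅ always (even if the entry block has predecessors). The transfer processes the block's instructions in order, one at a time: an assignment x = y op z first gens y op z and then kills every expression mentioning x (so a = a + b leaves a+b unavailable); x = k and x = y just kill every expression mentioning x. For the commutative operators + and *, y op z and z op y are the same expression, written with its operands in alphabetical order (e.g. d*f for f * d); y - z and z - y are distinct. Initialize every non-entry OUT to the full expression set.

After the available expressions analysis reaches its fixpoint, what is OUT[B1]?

Answer: {c+c}

Working:
Fixpoint table:
  B0:  IN={}  OUT={c+c}
  B1:  IN={c+c}  OUT={c+c}
  B2:  IN={c+c}  OUT={}
  B3:  IN={}  OUT={}

Merge at B1: IN[B1] = OUT[B0] = {c+c}
Applying B1's transfer function to that IN value gives OUT[B1] (row B1 above).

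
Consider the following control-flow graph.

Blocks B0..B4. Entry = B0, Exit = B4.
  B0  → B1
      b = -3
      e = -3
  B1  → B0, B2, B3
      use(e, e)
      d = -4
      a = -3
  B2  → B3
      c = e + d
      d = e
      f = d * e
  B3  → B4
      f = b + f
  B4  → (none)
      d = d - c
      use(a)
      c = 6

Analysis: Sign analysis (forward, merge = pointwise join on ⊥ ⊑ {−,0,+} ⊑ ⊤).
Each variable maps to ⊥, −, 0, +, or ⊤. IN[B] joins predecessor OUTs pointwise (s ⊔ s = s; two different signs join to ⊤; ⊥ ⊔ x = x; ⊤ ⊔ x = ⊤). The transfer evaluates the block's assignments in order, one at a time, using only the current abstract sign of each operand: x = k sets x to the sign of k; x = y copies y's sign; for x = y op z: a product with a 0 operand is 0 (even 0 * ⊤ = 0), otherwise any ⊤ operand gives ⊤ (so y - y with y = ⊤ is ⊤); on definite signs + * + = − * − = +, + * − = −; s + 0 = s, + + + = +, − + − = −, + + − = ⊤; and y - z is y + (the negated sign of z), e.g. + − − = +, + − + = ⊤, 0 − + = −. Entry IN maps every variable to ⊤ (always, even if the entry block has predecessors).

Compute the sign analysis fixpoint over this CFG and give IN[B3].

Answer: {a: -, b: -, c: ⊤, d: -, e: -, f: ⊤}

Working:
Fixpoint table:
  B0: | IN=(all ⊤) | OUT={b:-, e:-; rest ⊤}
  B1: | IN={b:-, e:-; rest ⊤} | OUT={a:-, b:-, d:-, e:-; rest ⊤}
  B2: | IN={a:-, b:-, d:-, e:-; rest ⊤} | OUT={a:-, b:-, c:-, d:-, e:-, f:+; rest ⊤}
  B3: | IN={a:-, b:-, d:-, e:-; rest ⊤} | OUT={a:-, b:-, d:-, e:-; rest ⊤}
  B4: | IN={a:-, b:-, d:-, e:-; rest ⊤} | OUT={a:-, b:-, c:+, e:-; rest ⊤}

Merge at B3: IN[B3] = OUT[B1] ⊔ OUT[B2] = {a: -, b: -, c: ⊤, d: -, e: -, f: ⊤}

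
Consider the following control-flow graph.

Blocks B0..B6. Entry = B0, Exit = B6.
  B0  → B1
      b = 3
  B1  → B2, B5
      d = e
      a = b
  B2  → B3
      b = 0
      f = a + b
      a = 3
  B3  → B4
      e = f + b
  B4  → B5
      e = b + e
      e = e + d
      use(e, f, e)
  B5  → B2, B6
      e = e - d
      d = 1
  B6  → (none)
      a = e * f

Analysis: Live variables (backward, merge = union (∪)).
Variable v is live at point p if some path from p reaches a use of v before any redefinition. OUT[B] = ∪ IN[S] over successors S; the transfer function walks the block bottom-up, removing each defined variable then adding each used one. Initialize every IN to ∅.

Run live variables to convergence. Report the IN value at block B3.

Answer: {a, b, d, f}

Trace:
Converged values:
  B0:  IN={e, f}  OUT={b, e, f}
  B1:  IN={b, e, f}  OUT={a, d, e, f}
  B2:  IN={a, d}  OUT={a, b, d, f}
  B3:  IN={a, b, d, f}  OUT={a, b, d, e, f}
  B4:  IN={a, b, d, e, f}  OUT={a, d, e, f}
  B5:  IN={a, d, e, f}  OUT={a, d, e, f}
  B6:  IN={e, f}  OUT={}

Merge at B3: OUT[B3] = IN[B4] = {a, b, d, e, f}
Applying B3's transfer function to that OUT value gives IN[B3] (row B3 above).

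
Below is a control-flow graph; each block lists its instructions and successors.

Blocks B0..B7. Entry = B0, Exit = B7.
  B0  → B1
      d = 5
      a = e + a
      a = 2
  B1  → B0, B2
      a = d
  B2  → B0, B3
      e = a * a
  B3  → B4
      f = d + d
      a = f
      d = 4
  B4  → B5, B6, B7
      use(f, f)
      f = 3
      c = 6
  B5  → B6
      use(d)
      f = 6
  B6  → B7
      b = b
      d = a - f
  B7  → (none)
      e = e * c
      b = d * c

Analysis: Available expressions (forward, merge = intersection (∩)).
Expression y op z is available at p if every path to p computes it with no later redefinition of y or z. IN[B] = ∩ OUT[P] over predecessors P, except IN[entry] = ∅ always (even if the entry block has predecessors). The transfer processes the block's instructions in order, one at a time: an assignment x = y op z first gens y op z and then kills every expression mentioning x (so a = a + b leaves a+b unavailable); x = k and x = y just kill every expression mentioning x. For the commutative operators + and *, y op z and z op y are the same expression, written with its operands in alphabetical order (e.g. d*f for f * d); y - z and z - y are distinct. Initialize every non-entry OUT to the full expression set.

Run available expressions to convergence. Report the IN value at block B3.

Converged values:
  B0:  IN={}  OUT={}
  B1:  IN={}  OUT={}
  B2:  IN={}  OUT={a*a}
  B3:  IN={a*a}  OUT={}
  B4:  IN={}  OUT={}
  B5:  IN={}  OUT={}
  B6:  IN={}  OUT={a-f}
  B7:  IN={}  OUT={c*d}

Merge at B3: IN[B3] = OUT[B2] = {a*a}

Answer: {a*a}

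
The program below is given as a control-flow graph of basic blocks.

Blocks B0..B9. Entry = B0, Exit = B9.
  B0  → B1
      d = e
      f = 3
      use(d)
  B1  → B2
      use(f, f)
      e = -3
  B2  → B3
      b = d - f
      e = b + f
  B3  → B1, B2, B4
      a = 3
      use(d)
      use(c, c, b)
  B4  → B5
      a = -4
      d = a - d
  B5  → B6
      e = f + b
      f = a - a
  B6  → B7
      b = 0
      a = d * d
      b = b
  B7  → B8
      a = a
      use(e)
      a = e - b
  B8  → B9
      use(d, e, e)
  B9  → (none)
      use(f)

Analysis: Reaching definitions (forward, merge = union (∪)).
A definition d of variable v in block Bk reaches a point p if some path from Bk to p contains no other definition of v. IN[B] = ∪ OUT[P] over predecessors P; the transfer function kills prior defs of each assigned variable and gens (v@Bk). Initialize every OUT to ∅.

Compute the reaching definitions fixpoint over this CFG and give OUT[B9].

Answer: {a@B7, b@B6, d@B4, e@B5, f@B5}

Trace:
Per-block solution:
  B0: | IN={} | OUT={d@B0, f@B0}
  B1: | IN={a@B3, b@B2, d@B0, e@B2, f@B0} | OUT={a@B3, b@B2, d@B0, e@B1, f@B0}
  B2: | IN={a@B3, b@B2, d@B0, e@B1, e@B2, f@B0} | OUT={a@B3, b@B2, d@B0, e@B2, f@B0}
  B3: | IN={a@B3, b@B2, d@B0, e@B2, f@B0} | OUT={a@B3, b@B2, d@B0, e@B2, f@B0}
  B4: | IN={a@B3, b@B2, d@B0, e@B2, f@B0} | OUT={a@B4, b@B2, d@B4, e@B2, f@B0}
  B5: | IN={a@B4, b@B2, d@B4, e@B2, f@B0} | OUT={a@B4, b@B2, d@B4, e@B5, f@B5}
  B6: | IN={a@B4, b@B2, d@B4, e@B5, f@B5} | OUT={a@B6, b@B6, d@B4, e@B5, f@B5}
  B7: | IN={a@B6, b@B6, d@B4, e@B5, f@B5} | OUT={a@B7, b@B6, d@B4, e@B5, f@B5}
  B8: | IN={a@B7, b@B6, d@B4, e@B5, f@B5} | OUT={a@B7, b@B6, d@B4, e@B5, f@B5}
  B9: | IN={a@B7, b@B6, d@B4, e@B5, f@B5} | OUT={a@B7, b@B6, d@B4, e@B5, f@B5}

Merge at B9: IN[B9] = OUT[B8] = {a@B7, b@B6, d@B4, e@B5, f@B5}
Applying B9's transfer function to that IN value gives OUT[B9] (row B9 above).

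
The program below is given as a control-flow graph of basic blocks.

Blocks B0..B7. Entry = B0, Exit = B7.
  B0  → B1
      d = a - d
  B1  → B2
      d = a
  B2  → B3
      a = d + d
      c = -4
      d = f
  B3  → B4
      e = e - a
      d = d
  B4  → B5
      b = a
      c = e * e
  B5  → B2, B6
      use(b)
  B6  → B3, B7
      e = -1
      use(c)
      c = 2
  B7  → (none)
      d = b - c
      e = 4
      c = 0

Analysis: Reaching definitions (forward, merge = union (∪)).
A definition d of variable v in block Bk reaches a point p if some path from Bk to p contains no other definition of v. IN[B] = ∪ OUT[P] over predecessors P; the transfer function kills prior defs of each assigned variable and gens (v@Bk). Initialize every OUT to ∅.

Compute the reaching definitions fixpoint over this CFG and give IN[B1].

Answer: {d@B0}

Working:
Per-block solution:
  B0: | IN={} | OUT={d@B0}
  B1: | IN={d@B0} | OUT={d@B1}
  B2: | IN={a@B2, b@B4, c@B4, d@B1, d@B3, e@B3} | OUT={a@B2, b@B4, c@B2, d@B2, e@B3}
  B3: | IN={a@B2, b@B4, c@B2, c@B6, d@B2, d@B3, e@B3, e@B6} | OUT={a@B2, b@B4, c@B2, c@B6, d@B3, e@B3}
  B4: | IN={a@B2, b@B4, c@B2, c@B6, d@B3, e@B3} | OUT={a@B2, b@B4, c@B4, d@B3, e@B3}
  B5: | IN={a@B2, b@B4, c@B4, d@B3, e@B3} | OUT={a@B2, b@B4, c@B4, d@B3, e@B3}
  B6: | IN={a@B2, b@B4, c@B4, d@B3, e@B3} | OUT={a@B2, b@B4, c@B6, d@B3, e@B6}
  B7: | IN={a@B2, b@B4, c@B6, d@B3, e@B6} | OUT={a@B2, b@B4, c@B7, d@B7, e@B7}

Merge at B1: IN[B1] = OUT[B0] = {d@B0}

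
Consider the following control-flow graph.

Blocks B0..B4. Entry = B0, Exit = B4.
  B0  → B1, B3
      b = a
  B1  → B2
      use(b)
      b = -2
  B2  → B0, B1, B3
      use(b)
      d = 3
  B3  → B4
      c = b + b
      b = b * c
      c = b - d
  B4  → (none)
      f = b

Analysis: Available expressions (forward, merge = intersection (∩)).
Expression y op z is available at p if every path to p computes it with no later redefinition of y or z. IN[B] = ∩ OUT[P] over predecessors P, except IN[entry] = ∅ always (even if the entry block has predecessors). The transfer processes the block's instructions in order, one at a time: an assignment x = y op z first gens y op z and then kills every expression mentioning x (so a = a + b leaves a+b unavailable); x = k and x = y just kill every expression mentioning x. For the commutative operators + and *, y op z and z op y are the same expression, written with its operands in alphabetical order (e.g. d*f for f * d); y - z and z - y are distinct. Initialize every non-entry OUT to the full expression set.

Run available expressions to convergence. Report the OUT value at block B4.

Per-block solution:
  B0:  IN={}  OUT={}
  B1:  IN={}  OUT={}
  B2:  IN={}  OUT={}
  B3:  IN={}  OUT={b-d}
  B4:  IN={b-d}  OUT={b-d}

Merge at B4: IN[B4] = OUT[B3] = {b-d}
Applying B4's transfer function to that IN value gives OUT[B4] (row B4 above).

Answer: {b-d}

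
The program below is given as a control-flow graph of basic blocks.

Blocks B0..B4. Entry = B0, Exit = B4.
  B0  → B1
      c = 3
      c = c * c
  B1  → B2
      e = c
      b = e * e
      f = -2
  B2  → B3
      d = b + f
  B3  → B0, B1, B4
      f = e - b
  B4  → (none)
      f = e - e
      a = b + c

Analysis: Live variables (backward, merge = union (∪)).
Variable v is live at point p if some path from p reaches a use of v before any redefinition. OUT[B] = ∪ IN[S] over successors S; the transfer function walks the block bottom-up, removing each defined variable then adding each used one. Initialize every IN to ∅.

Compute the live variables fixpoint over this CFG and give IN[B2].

Answer: {b, c, e, f}

Derivation:
Fixpoint table:
  B0:   IN={}   OUT={c}
  B1:   IN={c}   OUT={b, c, e, f}
  B2:   IN={b, c, e, f}   OUT={b, c, e}
  B3:   IN={b, c, e}   OUT={b, c, e}
  B4:   IN={b, c, e}   OUT={}

Merge at B2: OUT[B2] = IN[B3] = {b, c, e}
Applying B2's transfer function to that OUT value gives IN[B2] (row B2 above).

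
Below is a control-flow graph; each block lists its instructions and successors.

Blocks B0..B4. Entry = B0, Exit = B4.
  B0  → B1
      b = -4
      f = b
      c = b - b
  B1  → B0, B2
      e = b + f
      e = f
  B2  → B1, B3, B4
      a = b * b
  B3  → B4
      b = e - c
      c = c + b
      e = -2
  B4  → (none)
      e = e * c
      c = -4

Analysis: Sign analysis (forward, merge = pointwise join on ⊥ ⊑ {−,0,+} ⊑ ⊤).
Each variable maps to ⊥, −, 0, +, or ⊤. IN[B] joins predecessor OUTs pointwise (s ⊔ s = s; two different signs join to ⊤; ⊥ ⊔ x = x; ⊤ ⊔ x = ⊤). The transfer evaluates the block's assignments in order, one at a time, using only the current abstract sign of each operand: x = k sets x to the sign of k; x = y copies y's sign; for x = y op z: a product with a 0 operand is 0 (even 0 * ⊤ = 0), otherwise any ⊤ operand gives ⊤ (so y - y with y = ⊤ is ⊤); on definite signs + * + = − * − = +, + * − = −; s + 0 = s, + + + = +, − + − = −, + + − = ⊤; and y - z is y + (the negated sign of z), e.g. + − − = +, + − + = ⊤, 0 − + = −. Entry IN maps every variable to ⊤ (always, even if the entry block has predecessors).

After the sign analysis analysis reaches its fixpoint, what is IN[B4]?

Answer: {a: +, b: ⊤, c: ⊤, d: ⊤, e: -, f: -}

Working:
Fixpoint table:
  B0:   IN=(all ⊤)   OUT={b:-, f:-; rest ⊤}
  B1:   IN={b:-, f:-; rest ⊤}   OUT={b:-, e:-, f:-; rest ⊤}
  B2:   IN={b:-, e:-, f:-; rest ⊤}   OUT={a:+, b:-, e:-, f:-; rest ⊤}
  B3:   IN={a:+, b:-, e:-, f:-; rest ⊤}   OUT={a:+, e:-, f:-; rest ⊤}
  B4:   IN={a:+, e:-, f:-; rest ⊤}   OUT={a:+, c:-, f:-; rest ⊤}

Merge at B4: IN[B4] = OUT[B2] ⊔ OUT[B3] = {a: +, b: ⊤, c: ⊤, d: ⊤, e: -, f: -}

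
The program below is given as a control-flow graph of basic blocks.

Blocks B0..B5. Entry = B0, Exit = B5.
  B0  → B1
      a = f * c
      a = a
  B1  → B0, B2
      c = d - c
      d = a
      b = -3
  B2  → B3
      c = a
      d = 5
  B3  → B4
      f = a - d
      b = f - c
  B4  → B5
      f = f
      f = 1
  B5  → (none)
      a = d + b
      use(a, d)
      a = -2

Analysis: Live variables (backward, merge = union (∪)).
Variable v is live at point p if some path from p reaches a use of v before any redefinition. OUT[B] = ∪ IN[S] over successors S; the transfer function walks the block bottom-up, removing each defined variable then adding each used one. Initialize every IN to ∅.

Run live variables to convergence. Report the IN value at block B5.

Converged values:
  B0: | IN={c, d, f} | OUT={a, c, d, f}
  B1: | IN={a, c, d, f} | OUT={a, c, d, f}
  B2: | IN={a} | OUT={a, c, d}
  B3: | IN={a, c, d} | OUT={b, d, f}
  B4: | IN={b, d, f} | OUT={b, d}
  B5: | IN={b, d} | OUT={}

B5 is the boundary node: OUT[B5] = {}
Applying B5's transfer function to that OUT value gives IN[B5] (row B5 above).

Answer: {b, d}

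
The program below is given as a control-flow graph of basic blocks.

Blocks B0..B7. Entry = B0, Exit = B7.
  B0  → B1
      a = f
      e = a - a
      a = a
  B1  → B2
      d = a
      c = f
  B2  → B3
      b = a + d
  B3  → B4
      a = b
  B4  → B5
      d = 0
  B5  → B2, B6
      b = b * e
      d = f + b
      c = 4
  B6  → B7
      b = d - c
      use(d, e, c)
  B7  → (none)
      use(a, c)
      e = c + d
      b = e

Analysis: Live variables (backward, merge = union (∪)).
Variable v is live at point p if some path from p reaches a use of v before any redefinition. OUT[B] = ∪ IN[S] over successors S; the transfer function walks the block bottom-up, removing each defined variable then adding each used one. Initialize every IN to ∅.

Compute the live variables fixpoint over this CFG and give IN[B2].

Fixpoint table:
  B0:  IN={f}  OUT={a, e, f}
  B1:  IN={a, e, f}  OUT={a, d, e, f}
  B2:  IN={a, d, e, f}  OUT={b, e, f}
  B3:  IN={b, e, f}  OUT={a, b, e, f}
  B4:  IN={a, b, e, f}  OUT={a, b, e, f}
  B5:  IN={a, b, e, f}  OUT={a, c, d, e, f}
  B6:  IN={a, c, d, e}  OUT={a, c, d}
  B7:  IN={a, c, d}  OUT={}

Merge at B2: OUT[B2] = IN[B3] = {b, e, f}
Applying B2's transfer function to that OUT value gives IN[B2] (row B2 above).

Answer: {a, d, e, f}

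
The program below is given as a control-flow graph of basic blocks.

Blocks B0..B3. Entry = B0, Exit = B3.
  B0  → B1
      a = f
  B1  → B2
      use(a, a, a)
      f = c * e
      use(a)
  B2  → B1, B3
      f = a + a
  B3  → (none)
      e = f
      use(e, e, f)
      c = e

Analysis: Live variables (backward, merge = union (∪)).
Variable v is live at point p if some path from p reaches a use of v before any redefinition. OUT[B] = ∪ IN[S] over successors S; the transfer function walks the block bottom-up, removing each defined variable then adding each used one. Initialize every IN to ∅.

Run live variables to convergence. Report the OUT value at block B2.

Converged values:
  B0: | IN={c, e, f} | OUT={a, c, e}
  B1: | IN={a, c, e} | OUT={a, c, e}
  B2: | IN={a, c, e} | OUT={a, c, e, f}
  B3: | IN={f} | OUT={}

Merge at B2: OUT[B2] = IN[B1] ⊔ IN[B3] = {a, c, e, f}

Answer: {a, c, e, f}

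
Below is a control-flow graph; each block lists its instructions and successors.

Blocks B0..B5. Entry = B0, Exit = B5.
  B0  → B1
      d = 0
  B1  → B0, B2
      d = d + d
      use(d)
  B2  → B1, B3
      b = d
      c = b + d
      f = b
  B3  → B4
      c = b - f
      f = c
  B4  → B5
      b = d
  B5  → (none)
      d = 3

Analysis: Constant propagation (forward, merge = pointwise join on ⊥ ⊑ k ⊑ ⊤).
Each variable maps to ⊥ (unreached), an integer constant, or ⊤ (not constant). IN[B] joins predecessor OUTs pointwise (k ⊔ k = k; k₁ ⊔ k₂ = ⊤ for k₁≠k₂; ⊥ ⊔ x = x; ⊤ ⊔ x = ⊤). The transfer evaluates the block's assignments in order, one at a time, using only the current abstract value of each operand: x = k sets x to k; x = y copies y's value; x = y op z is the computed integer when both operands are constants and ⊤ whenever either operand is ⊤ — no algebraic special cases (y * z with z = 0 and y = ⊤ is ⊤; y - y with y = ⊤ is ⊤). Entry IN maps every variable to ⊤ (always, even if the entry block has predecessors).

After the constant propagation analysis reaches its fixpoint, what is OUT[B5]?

Converged values:
  B0:   IN=(all ⊤)   OUT={d:0; rest ⊤}
  B1:   IN={d:0; rest ⊤}   OUT={d:0; rest ⊤}
  B2:   IN={d:0; rest ⊤}   OUT={b:0, c:0, d:0, f:0; rest ⊤}
  B3:   IN={b:0, c:0, d:0, f:0; rest ⊤}   OUT={b:0, c:0, d:0, f:0; rest ⊤}
  B4:   IN={b:0, c:0, d:0, f:0; rest ⊤}   OUT={b:0, c:0, d:0, f:0; rest ⊤}
  B5:   IN={b:0, c:0, d:0, f:0; rest ⊤}   OUT={b:0, c:0, d:3, f:0; rest ⊤}

Merge at B5: IN[B5] = OUT[B4] = {a: ⊤, b: 0, c: 0, d: 0, e: ⊤, f: 0}
Applying B5's transfer function to that IN value gives OUT[B5] (row B5 above).

Answer: {a: ⊤, b: 0, c: 0, d: 3, e: ⊤, f: 0}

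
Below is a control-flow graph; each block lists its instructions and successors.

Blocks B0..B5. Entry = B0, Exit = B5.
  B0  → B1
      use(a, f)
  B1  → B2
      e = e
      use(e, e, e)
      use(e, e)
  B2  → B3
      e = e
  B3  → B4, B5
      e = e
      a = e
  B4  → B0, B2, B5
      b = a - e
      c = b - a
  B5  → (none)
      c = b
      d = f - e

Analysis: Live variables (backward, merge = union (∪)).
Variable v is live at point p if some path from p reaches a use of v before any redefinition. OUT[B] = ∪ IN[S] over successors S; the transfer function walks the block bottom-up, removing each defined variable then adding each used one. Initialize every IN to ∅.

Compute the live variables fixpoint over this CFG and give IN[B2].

Answer: {b, e, f}

Trace:
Per-block solution:
  B0:   IN={a, b, e, f}   OUT={b, e, f}
  B1:   IN={b, e, f}   OUT={b, e, f}
  B2:   IN={b, e, f}   OUT={b, e, f}
  B3:   IN={b, e, f}   OUT={a, b, e, f}
  B4:   IN={a, e, f}   OUT={a, b, e, f}
  B5:   IN={b, e, f}   OUT={}

Merge at B2: OUT[B2] = IN[B3] = {b, e, f}
Applying B2's transfer function to that OUT value gives IN[B2] (row B2 above).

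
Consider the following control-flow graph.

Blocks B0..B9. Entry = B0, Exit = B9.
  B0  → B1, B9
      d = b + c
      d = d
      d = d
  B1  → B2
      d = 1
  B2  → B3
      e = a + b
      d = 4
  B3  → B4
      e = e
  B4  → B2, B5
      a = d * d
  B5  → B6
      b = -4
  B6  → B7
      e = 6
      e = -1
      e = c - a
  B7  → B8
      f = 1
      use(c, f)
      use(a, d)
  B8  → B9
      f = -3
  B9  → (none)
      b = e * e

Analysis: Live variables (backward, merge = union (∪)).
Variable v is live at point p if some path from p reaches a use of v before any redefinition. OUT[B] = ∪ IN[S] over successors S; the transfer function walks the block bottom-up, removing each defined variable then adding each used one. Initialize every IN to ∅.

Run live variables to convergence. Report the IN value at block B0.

Per-block solution:
  B0:  IN={a, b, c, e}  OUT={a, b, c, e}
  B1:  IN={a, b, c}  OUT={a, b, c}
  B2:  IN={a, b, c}  OUT={b, c, d, e}
  B3:  IN={b, c, d, e}  OUT={b, c, d}
  B4:  IN={b, c, d}  OUT={a, b, c, d}
  B5:  IN={a, c, d}  OUT={a, c, d}
  B6:  IN={a, c, d}  OUT={a, c, d, e}
  B7:  IN={a, c, d, e}  OUT={e}
  B8:  IN={e}  OUT={e}
  B9:  IN={e}  OUT={}

Merge at B0: OUT[B0] = IN[B1] ⊔ IN[B9] = {a, b, c, e}
Applying B0's transfer function to that OUT value gives IN[B0] (row B0 above).

Answer: {a, b, c, e}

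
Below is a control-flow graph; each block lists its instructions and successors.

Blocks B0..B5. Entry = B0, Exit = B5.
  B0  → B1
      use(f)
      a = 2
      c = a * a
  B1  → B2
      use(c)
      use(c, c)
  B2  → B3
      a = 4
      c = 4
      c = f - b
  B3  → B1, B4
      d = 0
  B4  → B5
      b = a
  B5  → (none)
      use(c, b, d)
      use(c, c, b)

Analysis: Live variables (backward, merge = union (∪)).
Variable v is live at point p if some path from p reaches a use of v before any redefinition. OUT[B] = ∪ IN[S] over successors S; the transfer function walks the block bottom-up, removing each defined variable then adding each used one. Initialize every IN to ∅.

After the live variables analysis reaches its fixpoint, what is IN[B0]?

Answer: {b, f}

Working:
Fixpoint table:
  B0:   IN={b, f}   OUT={b, c, f}
  B1:   IN={b, c, f}   OUT={b, f}
  B2:   IN={b, f}   OUT={a, b, c, f}
  B3:   IN={a, b, c, f}   OUT={a, b, c, d, f}
  B4:   IN={a, c, d}   OUT={b, c, d}
  B5:   IN={b, c, d}   OUT={}

Merge at B0: OUT[B0] = IN[B1] = {b, c, f}
Applying B0's transfer function to that OUT value gives IN[B0] (row B0 above).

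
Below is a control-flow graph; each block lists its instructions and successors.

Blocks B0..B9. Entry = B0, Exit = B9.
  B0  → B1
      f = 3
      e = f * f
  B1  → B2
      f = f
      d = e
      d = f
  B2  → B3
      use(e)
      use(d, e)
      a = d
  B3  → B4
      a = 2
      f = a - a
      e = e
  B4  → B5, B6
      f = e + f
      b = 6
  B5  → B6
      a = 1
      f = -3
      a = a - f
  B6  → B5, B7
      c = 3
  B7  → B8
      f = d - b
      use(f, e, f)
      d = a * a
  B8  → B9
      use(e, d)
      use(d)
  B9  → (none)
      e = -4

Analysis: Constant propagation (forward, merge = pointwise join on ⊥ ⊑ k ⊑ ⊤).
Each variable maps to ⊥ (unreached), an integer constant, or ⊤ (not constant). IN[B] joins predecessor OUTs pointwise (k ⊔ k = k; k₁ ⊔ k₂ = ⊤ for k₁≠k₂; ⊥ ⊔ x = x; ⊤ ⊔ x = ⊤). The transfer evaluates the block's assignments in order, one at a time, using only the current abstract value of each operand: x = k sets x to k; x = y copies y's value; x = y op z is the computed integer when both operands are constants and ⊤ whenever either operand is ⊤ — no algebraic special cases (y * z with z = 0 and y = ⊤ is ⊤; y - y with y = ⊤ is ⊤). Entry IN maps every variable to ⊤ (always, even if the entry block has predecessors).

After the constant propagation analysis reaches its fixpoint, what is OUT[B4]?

Answer: {a: 2, b: 6, c: ⊤, d: 3, e: 9, f: 9}

Working:
Fixpoint table:
  B0:   IN=(all ⊤)   OUT={e:9, f:3; rest ⊤}
  B1:   IN={e:9, f:3; rest ⊤}   OUT={d:3, e:9, f:3; rest ⊤}
  B2:   IN={d:3, e:9, f:3; rest ⊤}   OUT={a:3, d:3, e:9, f:3; rest ⊤}
  B3:   IN={a:3, d:3, e:9, f:3; rest ⊤}   OUT={a:2, d:3, e:9, f:0; rest ⊤}
  B4:   IN={a:2, d:3, e:9, f:0; rest ⊤}   OUT={a:2, b:6, d:3, e:9, f:9; rest ⊤}
  B5:   IN={b:6, d:3, e:9; rest ⊤}   OUT={a:4, b:6, d:3, e:9, f:-3; rest ⊤}
  B6:   IN={b:6, d:3, e:9; rest ⊤}   OUT={b:6, c:3, d:3, e:9; rest ⊤}
  B7:   IN={b:6, c:3, d:3, e:9; rest ⊤}   OUT={b:6, c:3, e:9, f:-3; rest ⊤}
  B8:   IN={b:6, c:3, e:9, f:-3; rest ⊤}   OUT={b:6, c:3, e:9, f:-3; rest ⊤}
  B9:   IN={b:6, c:3, e:9, f:-3; rest ⊤}   OUT={b:6, c:3, e:-4, f:-3; rest ⊤}

Merge at B4: IN[B4] = OUT[B3] = {a: 2, b: ⊤, c: ⊤, d: 3, e: 9, f: 0}
Applying B4's transfer function to that IN value gives OUT[B4] (row B4 above).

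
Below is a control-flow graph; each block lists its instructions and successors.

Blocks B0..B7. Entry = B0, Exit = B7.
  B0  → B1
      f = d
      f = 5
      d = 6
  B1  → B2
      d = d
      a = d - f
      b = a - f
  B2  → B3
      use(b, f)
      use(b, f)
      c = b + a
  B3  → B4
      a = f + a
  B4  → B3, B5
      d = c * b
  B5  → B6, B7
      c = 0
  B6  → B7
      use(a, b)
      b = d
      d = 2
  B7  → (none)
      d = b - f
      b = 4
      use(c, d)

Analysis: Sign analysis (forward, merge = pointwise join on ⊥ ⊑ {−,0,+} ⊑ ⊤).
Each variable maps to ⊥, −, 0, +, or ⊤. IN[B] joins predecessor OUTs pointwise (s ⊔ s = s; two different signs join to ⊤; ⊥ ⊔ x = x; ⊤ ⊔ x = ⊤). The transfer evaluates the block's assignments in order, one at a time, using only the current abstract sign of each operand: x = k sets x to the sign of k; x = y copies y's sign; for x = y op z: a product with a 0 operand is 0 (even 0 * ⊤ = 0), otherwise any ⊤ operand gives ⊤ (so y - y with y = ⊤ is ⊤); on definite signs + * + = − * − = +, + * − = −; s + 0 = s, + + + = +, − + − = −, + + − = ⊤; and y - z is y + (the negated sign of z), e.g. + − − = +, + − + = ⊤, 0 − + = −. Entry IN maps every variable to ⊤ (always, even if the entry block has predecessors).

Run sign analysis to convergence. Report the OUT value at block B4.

Answer: {a: ⊤, b: ⊤, c: ⊤, d: ⊤, e: ⊤, f: +}

Trace:
Converged values:
  B0:  IN=(all ⊤)  OUT={d:+, f:+; rest ⊤}
  B1:  IN={d:+, f:+; rest ⊤}  OUT={d:+, f:+; rest ⊤}
  B2:  IN={d:+, f:+; rest ⊤}  OUT={d:+, f:+; rest ⊤}
  B3:  IN={f:+; rest ⊤}  OUT={f:+; rest ⊤}
  B4:  IN={f:+; rest ⊤}  OUT={f:+; rest ⊤}
  B5:  IN={f:+; rest ⊤}  OUT={c:0, f:+; rest ⊤}
  B6:  IN={c:0, f:+; rest ⊤}  OUT={c:0, d:+, f:+; rest ⊤}
  B7:  IN={c:0, f:+; rest ⊤}  OUT={b:+, c:0, f:+; rest ⊤}

Merge at B4: IN[B4] = OUT[B3] = {a: ⊤, b: ⊤, c: ⊤, d: ⊤, e: ⊤, f: +}
Applying B4's transfer function to that IN value gives OUT[B4] (row B4 above).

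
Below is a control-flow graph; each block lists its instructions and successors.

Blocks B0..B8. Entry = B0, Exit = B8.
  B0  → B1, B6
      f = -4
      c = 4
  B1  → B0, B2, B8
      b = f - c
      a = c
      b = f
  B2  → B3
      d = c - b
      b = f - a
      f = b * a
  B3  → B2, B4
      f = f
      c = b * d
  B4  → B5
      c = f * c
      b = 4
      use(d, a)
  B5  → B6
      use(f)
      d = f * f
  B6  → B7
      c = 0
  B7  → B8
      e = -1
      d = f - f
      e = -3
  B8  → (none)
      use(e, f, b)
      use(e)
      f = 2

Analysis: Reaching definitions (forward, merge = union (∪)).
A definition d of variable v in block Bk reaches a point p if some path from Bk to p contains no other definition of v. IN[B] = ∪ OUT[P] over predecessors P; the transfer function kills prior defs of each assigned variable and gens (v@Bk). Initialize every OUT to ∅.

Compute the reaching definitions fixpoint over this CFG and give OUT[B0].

Answer: {a@B1, b@B1, c@B0, f@B0}

Trace:
Converged values:
  B0:  IN={a@B1, b@B1, c@B0, f@B0}  OUT={a@B1, b@B1, c@B0, f@B0}
  B1:  IN={a@B1, b@B1, c@B0, f@B0}  OUT={a@B1, b@B1, c@B0, f@B0}
  B2:  IN={a@B1, b@B1, b@B2, c@B0, c@B3, d@B2, f@B0, f@B3}  OUT={a@B1, b@B2, c@B0, c@B3, d@B2, f@B2}
  B3:  IN={a@B1, b@B2, c@B0, c@B3, d@B2, f@B2}  OUT={a@B1, b@B2, c@B3, d@B2, f@B3}
  B4:  IN={a@B1, b@B2, c@B3, d@B2, f@B3}  OUT={a@B1, b@B4, c@B4, d@B2, f@B3}
  B5:  IN={a@B1, b@B4, c@B4, d@B2, f@B3}  OUT={a@B1, b@B4, c@B4, d@B5, f@B3}
  B6:  IN={a@B1, b@B1, b@B4, c@B0, c@B4, d@B5, f@B0, f@B3}  OUT={a@B1, b@B1, b@B4, c@B6, d@B5, f@B0, f@B3}
  B7:  IN={a@B1, b@B1, b@B4, c@B6, d@B5, f@B0, f@B3}  OUT={a@B1, b@B1, b@B4, c@B6, d@B7, e@B7, f@B0, f@B3}
  B8:  IN={a@B1, b@B1, b@B4, c@B0, c@B6, d@B7, e@B7, f@B0, f@B3}  OUT={a@B1, b@B1, b@B4, c@B0, c@B6, d@B7, e@B7, f@B8}

Merge at B0 (entry node, so the boundary value {} is joined with the incoming edge(s)): IN[B0] = {} ⊔ OUT[B1] = {a@B1, b@B1, c@B0, f@B0}
Applying B0's transfer function to that IN value gives OUT[B0] (row B0 above).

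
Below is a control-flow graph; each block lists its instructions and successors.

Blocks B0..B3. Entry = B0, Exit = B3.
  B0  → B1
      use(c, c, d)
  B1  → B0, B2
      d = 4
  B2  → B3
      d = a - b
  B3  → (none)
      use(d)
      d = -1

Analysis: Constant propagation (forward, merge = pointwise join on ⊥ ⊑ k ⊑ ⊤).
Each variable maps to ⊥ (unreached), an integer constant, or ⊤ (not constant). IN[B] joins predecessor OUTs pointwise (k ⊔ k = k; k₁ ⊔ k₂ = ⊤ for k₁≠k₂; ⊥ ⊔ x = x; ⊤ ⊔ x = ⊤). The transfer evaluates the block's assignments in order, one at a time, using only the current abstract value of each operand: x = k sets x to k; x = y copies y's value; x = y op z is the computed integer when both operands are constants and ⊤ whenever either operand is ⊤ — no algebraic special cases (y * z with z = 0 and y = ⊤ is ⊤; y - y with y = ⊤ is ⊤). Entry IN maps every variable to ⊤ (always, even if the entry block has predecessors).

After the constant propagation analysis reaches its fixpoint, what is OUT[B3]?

Converged values:
  B0: | IN=(all ⊤) | OUT=(all ⊤)
  B1: | IN=(all ⊤) | OUT={d:4; rest ⊤}
  B2: | IN={d:4; rest ⊤} | OUT=(all ⊤)
  B3: | IN=(all ⊤) | OUT={d:-1; rest ⊤}

Merge at B3: IN[B3] = OUT[B2] = {a: ⊤, b: ⊤, c: ⊤, d: ⊤, e: ⊤, f: ⊤}
Applying B3's transfer function to that IN value gives OUT[B3] (row B3 above).

Answer: {a: ⊤, b: ⊤, c: ⊤, d: -1, e: ⊤, f: ⊤}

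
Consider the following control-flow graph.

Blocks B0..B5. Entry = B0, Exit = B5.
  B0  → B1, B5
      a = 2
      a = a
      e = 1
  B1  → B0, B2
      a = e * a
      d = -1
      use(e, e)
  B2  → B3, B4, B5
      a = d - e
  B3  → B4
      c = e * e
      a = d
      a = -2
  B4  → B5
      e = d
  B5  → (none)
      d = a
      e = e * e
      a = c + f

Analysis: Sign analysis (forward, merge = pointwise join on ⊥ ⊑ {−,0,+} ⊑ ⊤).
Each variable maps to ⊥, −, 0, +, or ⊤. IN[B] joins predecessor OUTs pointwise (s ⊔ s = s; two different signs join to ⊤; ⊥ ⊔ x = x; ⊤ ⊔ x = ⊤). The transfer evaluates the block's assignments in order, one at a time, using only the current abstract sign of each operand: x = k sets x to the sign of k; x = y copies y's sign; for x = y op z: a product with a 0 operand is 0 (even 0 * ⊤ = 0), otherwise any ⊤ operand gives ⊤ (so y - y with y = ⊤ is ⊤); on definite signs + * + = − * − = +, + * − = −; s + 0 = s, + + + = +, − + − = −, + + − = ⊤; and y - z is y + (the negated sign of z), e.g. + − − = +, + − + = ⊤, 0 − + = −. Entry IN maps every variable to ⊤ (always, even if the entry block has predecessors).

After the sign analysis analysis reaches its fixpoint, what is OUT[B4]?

Answer: {a: -, b: ⊤, c: ⊤, d: -, e: -, f: ⊤}

Derivation:
Converged values:
  B0: | IN=(all ⊤) | OUT={a:+, e:+; rest ⊤}
  B1: | IN={a:+, e:+; rest ⊤} | OUT={a:+, d:-, e:+; rest ⊤}
  B2: | IN={a:+, d:-, e:+; rest ⊤} | OUT={a:-, d:-, e:+; rest ⊤}
  B3: | IN={a:-, d:-, e:+; rest ⊤} | OUT={a:-, c:+, d:-, e:+; rest ⊤}
  B4: | IN={a:-, d:-, e:+; rest ⊤} | OUT={a:-, d:-, e:-; rest ⊤}
  B5: | IN=(all ⊤) | OUT=(all ⊤)

Merge at B4: IN[B4] = OUT[B2] ⊔ OUT[B3] = {a: -, b: ⊤, c: ⊤, d: -, e: +, f: ⊤}
Applying B4's transfer function to that IN value gives OUT[B4] (row B4 above).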